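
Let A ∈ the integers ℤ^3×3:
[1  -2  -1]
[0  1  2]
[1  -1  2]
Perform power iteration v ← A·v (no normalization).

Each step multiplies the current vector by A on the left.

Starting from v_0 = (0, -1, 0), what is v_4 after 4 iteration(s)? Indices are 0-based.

v_0 = (0, -1, 0).
v_1 = A·v_0 = (2, -1, 1).
v_2 = A·v_1 = (3, 1, 5).
v_3 = A·v_2 = (-4, 11, 12).
v_4 = A·v_3 = (-38, 35, 9).

v_4 = (-38, 35, 9)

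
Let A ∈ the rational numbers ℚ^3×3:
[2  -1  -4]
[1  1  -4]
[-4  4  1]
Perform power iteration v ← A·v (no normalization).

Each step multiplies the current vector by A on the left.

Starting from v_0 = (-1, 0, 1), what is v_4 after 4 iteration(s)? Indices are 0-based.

v_4 = (4, -125, -147)

v_0 = (-1, 0, 1).
v_1 = A·v_0 = (-6, -5, 5).
v_2 = A·v_1 = (-27, -31, 9).
v_3 = A·v_2 = (-59, -94, -7).
v_4 = A·v_3 = (4, -125, -147).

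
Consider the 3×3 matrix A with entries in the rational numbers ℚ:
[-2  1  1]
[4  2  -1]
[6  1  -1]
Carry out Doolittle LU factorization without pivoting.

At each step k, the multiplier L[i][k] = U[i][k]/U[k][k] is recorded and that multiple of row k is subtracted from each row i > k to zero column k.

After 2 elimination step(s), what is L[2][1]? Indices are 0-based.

[col 0] pivot -2
  R1 -= -2*R0 → (0, 4, 1)  (L[1][0] := -2)
  R2 -= -3*R0 → (0, 4, 2)  (L[2][0] := -3)
[col 1] pivot 4
  R2 -= 1*R1 → (0, 0, 1)  (L[2][1] := 1)

L[2][1] = 1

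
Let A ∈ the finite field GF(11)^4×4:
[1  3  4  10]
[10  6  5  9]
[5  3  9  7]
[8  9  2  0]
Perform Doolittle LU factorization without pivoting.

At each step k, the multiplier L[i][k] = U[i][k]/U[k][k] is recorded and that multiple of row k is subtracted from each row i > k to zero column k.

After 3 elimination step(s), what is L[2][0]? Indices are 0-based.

[col 0] pivot 1
  R1 -= 10*R0 → (0, 9, 9, 8)  (L[1][0] := 10)
  R2 -= 5*R0 → (0, 10, 0, 1)  (L[2][0] := 5)
  R3 -= 8*R0 → (0, 7, 3, 8)  (L[3][0] := 8)
[col 1] pivot 9
  R2 -= 6*R1 → (0, 0, 1, 8)  (L[2][1] := 6)
  R3 -= 2*R1 → (0, 0, 7, 3)  (L[3][1] := 2)
[col 2] pivot 1
  R3 -= 7*R2 → (0, 0, 0, 2)  (L[3][2] := 7)

L[2][0] = 5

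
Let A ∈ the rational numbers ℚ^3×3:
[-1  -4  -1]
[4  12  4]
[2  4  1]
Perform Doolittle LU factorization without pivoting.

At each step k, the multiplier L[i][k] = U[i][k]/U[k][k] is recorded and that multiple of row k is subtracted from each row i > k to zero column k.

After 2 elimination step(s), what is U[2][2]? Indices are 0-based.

Step 1: pivot at (0,0) is -1.
  row1 ← row1 − (-4)·row0  ⇒  L[1][0]=-4, U row1=(0, -4, 0)
  row2 ← row2 − (-2)·row0  ⇒  L[2][0]=-2, U row2=(0, -4, -1)
Step 2: pivot at (1,1) is -4.
  row2 ← row2 − (1)·row1  ⇒  L[2][1]=1, U row2=(0, 0, -1)

U[2][2] = -1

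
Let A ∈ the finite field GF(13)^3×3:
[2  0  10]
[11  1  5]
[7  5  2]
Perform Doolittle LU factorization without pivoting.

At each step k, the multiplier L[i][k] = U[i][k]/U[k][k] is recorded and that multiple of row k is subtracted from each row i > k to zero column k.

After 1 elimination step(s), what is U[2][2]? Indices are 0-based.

U[2][2] = 6

[col 0] pivot 2
  R1 -= 12*R0 → (0, 1, 2)  (L[1][0] := 12)
  R2 -= 10*R0 → (0, 5, 6)  (L[2][0] := 10)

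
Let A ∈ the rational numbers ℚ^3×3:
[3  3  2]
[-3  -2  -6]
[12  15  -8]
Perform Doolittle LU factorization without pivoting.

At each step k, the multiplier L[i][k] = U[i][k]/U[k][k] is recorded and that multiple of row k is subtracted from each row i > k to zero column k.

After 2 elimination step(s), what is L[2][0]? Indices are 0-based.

L[2][0] = 4

Step 1: pivot at (0,0) is 3.
  row1 ← row1 − (-1)·row0  ⇒  L[1][0]=-1, U row1=(0, 1, -4)
  row2 ← row2 − (4)·row0  ⇒  L[2][0]=4, U row2=(0, 3, -16)
Step 2: pivot at (1,1) is 1.
  row2 ← row2 − (3)·row1  ⇒  L[2][1]=3, U row2=(0, 0, -4)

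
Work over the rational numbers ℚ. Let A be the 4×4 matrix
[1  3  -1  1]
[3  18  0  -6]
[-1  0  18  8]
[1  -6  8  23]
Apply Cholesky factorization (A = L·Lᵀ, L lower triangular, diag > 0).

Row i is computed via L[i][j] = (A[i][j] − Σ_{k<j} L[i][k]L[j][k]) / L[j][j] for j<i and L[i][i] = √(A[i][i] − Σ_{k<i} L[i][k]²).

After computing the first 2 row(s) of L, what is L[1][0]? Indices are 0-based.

L[1][0] = 3

Step 1: L[0][0] = √(1) = 1.
  L[1][0] = (3) / L[0][0] = 3.
Step 2: L[1][1] = √(9) = 3.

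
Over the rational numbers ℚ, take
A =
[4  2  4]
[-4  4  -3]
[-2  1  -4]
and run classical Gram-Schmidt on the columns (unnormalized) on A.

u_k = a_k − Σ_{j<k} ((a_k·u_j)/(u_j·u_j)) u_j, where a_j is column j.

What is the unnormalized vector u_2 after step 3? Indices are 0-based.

Step 1: u_0 = a_0 = (4, -4, -2).
Step 2: u_1 = a_1 − (-5/18)·u_0 = (28/9, 26/9, 4/9).
Step 3: u_2 = a_2 − (1)·u_0 − (9/82)·u_1 = (-14/41, 28/41, -84/41).

u_2 = (-14/41, 28/41, -84/41)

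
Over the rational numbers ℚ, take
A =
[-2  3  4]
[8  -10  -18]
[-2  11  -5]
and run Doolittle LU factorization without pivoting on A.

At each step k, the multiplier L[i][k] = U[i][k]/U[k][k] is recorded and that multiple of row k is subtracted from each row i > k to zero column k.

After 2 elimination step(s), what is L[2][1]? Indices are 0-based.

Step 1: pivot at (0,0) is -2.
  row1 ← row1 − (-4)·row0  ⇒  L[1][0]=-4, U row1=(0, 2, -2)
  row2 ← row2 − (1)·row0  ⇒  L[2][0]=1, U row2=(0, 8, -9)
Step 2: pivot at (1,1) is 2.
  row2 ← row2 − (4)·row1  ⇒  L[2][1]=4, U row2=(0, 0, -1)

L[2][1] = 4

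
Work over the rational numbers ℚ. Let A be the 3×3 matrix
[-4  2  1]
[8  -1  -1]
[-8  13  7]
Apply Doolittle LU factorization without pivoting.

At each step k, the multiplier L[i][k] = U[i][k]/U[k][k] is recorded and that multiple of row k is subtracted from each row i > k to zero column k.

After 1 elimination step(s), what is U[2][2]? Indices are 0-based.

U[2][2] = 5

k=0: U[0][0]=-4
  eliminate (1,0): mult=-2, new row 1: (0, 3, 1); set L[1][0]=-2
  eliminate (2,0): mult=2, new row 2: (0, 9, 5); set L[2][0]=2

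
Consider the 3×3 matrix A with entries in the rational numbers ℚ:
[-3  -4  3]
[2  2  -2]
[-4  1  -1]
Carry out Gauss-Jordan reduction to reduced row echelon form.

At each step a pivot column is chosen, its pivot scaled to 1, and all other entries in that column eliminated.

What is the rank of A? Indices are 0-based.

pivot(0,0)=-3: scale R0 → (1, 4/3, -1)
  clear (1,0): R1 −= (2)R0 → (0, -2/3, 0)
  clear (2,0): R2 −= (-4)R0 → (0, 19/3, -5)
pivot(1,1)=-2/3: scale R1 → (0, 1, 0)
  clear (0,1): R0 −= (4/3)R1 → (1, 0, -1)
  clear (2,1): R2 −= (19/3)R1 → (0, 0, -5)
pivot(2,2)=-5: scale R2 → (0, 0, 1)
  clear (0,2): R0 −= (-1)R2 → (1, 0, 0)

rank = 3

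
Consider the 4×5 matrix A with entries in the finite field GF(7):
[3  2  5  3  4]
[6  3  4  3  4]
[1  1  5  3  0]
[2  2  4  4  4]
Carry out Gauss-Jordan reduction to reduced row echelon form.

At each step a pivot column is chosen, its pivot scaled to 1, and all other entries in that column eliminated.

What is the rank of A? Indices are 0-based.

rank = 4

step 1: normalize row 0 (÷3) = (1, 3, 4, 1, 6)
  row 1: subtract 6×row0 = (0, 6, 1, 4, 3)
  row 2: subtract 1×row0 = (0, 5, 1, 2, 1)
  row 3: subtract 2×row0 = (0, 3, 3, 2, 6)
step 2: normalize row 1 (÷6) = (0, 1, 6, 3, 4)
  row 0: subtract 3×row1 = (1, 0, 0, 6, 1)
  row 2: subtract 5×row1 = (0, 0, 6, 1, 2)
  row 3: subtract 3×row1 = (0, 0, 6, 0, 1)
step 3: normalize row 2 (÷6) = (0, 0, 1, 6, 5)
  row 1: subtract 6×row2 = (0, 1, 0, 2, 2)
  row 3: subtract 6×row2 = (0, 0, 0, 6, 6)
step 4: normalize row 3 (÷6) = (0, 0, 0, 1, 1)
  row 0: subtract 6×row3 = (1, 0, 0, 0, 2)
  row 1: subtract 2×row3 = (0, 1, 0, 0, 0)
  row 2: subtract 6×row3 = (0, 0, 1, 0, 6)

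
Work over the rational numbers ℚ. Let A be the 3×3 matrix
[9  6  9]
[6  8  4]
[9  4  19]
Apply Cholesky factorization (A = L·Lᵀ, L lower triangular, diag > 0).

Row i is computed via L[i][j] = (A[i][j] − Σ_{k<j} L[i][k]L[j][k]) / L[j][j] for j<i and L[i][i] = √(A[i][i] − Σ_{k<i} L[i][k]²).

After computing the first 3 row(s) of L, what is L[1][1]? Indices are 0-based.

L[1][1] = 2

Step 1: L[0][0] = √(9) = 3.
  L[1][0] = (6) / L[0][0] = 2.
Step 2: L[1][1] = √(4) = 2.
  L[2][0] = (9) / L[0][0] = 3.
  L[2][1] = (-2) / L[1][1] = -1.
Step 3: L[2][2] = √(9) = 3.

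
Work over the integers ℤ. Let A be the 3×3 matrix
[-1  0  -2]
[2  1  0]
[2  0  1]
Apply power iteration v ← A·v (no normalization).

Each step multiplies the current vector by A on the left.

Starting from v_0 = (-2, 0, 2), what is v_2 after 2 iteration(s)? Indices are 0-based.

v_0 = (-2, 0, 2).
v_1 = A·v_0 = (-2, -4, -2).
v_2 = A·v_1 = (6, -8, -6).

v_2 = (6, -8, -6)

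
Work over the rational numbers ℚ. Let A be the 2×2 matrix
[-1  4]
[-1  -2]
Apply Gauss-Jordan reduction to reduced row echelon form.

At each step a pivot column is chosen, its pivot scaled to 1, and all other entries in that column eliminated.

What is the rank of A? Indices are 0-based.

[1] R0 /= -1  ⇒  (1, -4)
     R1 -= -1·R0  ⇒  (0, -6)
[2] R1 /= -6  ⇒  (0, 1)
     R0 -= -4·R1  ⇒  (1, 0)

rank = 2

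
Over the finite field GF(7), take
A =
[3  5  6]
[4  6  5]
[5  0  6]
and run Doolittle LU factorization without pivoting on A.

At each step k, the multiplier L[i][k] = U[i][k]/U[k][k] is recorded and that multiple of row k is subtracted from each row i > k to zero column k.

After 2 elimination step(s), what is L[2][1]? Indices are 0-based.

L[2][1] = 2

Step 1: pivot at (0,0) is 3.
  row1 ← row1 − (6)·row0  ⇒  L[1][0]=6, U row1=(0, 4, 4)
  row2 ← row2 − (4)·row0  ⇒  L[2][0]=4, U row2=(0, 1, 3)
Step 2: pivot at (1,1) is 4.
  row2 ← row2 − (2)·row1  ⇒  L[2][1]=2, U row2=(0, 0, 2)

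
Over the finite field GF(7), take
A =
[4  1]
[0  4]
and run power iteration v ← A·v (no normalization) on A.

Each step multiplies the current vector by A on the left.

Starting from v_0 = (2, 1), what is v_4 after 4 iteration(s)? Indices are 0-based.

v_0 = (2, 1).
v_1 = A·v_0 = (2, 4).
v_2 = A·v_1 = (5, 2).
v_3 = A·v_2 = (1, 1).
v_4 = A·v_3 = (5, 4).

v_4 = (5, 4)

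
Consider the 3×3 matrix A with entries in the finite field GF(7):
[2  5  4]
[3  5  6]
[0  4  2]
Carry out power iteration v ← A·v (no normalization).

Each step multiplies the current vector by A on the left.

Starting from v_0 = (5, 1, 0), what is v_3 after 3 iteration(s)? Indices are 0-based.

v_3 = (5, 5, 5)

v_0 = (5, 1, 0).
v_1 = A·v_0 = (1, 6, 4).
v_2 = A·v_1 = (6, 1, 4).
v_3 = A·v_2 = (5, 5, 5).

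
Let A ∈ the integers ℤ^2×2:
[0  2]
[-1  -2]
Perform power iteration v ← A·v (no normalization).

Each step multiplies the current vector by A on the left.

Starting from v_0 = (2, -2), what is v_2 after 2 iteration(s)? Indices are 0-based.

v_2 = (4, 0)

v_0 = (2, -2).
v_1 = A·v_0 = (-4, 2).
v_2 = A·v_1 = (4, 0).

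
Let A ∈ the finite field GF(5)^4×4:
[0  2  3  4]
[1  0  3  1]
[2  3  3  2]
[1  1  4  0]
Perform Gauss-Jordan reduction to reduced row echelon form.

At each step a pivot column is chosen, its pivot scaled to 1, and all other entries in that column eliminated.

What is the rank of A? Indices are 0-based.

rank = 4

[1] R0 <-> R1
[1] R0 /= 1  ⇒  (1, 0, 3, 1)
     R2 -= 2·R0  ⇒  (0, 3, 2, 0)
     R3 -= 1·R0  ⇒  (0, 1, 1, 4)
[2] R1 /= 2  ⇒  (0, 1, 4, 2)
     R2 -= 3·R1  ⇒  (0, 0, 0, 4)
     R3 -= 1·R1  ⇒  (0, 0, 2, 2)
[3] R2 <-> R3
[3] R2 /= 2  ⇒  (0, 0, 1, 1)
     R0 -= 3·R2  ⇒  (1, 0, 0, 3)
     R1 -= 4·R2  ⇒  (0, 1, 0, 3)
[4] R3 /= 4  ⇒  (0, 0, 0, 1)
     R0 -= 3·R3  ⇒  (1, 0, 0, 0)
     R1 -= 3·R3  ⇒  (0, 1, 0, 0)
     R2 -= 1·R3  ⇒  (0, 0, 1, 0)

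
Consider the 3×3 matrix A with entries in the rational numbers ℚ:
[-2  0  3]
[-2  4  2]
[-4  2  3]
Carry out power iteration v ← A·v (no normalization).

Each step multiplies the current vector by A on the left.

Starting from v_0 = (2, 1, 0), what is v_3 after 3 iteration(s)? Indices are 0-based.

v_0 = (2, 1, 0).
v_1 = A·v_0 = (-4, 0, -6).
v_2 = A·v_1 = (-10, -4, -2).
v_3 = A·v_2 = (14, 0, 26).

v_3 = (14, 0, 26)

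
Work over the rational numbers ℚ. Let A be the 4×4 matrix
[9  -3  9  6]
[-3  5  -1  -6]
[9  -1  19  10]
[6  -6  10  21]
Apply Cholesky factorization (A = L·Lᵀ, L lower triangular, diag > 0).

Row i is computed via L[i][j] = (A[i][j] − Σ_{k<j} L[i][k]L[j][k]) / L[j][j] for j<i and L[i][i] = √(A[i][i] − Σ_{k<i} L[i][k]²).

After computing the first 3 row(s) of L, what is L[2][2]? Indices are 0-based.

L[2][2] = 3

Step 1: L[0][0] = √(9) = 3.
  L[1][0] = (-3) / L[0][0] = -1.
Step 2: L[1][1] = √(4) = 2.
  L[2][0] = (9) / L[0][0] = 3.
  L[2][1] = (2) / L[1][1] = 1.
Step 3: L[2][2] = √(9) = 3.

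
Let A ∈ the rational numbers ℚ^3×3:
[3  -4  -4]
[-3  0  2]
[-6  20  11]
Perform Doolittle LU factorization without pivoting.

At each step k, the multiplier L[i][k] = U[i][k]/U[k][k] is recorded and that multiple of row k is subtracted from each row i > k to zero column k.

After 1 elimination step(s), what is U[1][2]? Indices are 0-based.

[col 0] pivot 3
  R1 -= -1*R0 → (0, -4, -2)  (L[1][0] := -1)
  R2 -= -2*R0 → (0, 12, 3)  (L[2][0] := -2)

U[1][2] = -2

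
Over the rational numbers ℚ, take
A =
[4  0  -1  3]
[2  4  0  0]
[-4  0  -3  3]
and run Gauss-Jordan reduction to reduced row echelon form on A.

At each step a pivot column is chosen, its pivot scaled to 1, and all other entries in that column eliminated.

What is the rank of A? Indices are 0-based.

step 1: normalize row 0 (÷4) = (1, 0, -1/4, 3/4)
  row 1: subtract 2×row0 = (0, 4, 1/2, -3/2)
  row 2: subtract -4×row0 = (0, 0, -4, 6)
step 2: normalize row 1 (÷4) = (0, 1, 1/8, -3/8)
step 3: normalize row 2 (÷-4) = (0, 0, 1, -3/2)
  row 0: subtract -1/4×row2 = (1, 0, 0, 3/8)
  row 1: subtract 1/8×row2 = (0, 1, 0, -3/16)

rank = 3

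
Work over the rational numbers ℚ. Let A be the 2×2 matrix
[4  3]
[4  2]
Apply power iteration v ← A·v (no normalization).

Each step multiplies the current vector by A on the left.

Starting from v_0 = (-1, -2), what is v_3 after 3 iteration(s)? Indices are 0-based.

v_0 = (-1, -2).
v_1 = A·v_0 = (-10, -8).
v_2 = A·v_1 = (-64, -56).
v_3 = A·v_2 = (-424, -368).

v_3 = (-424, -368)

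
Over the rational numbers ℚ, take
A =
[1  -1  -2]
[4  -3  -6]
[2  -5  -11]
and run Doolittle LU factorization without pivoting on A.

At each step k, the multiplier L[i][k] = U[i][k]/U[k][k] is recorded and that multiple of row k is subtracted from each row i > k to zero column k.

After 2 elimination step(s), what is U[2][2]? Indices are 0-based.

k=0: U[0][0]=1
  eliminate (1,0): mult=4, new row 1: (0, 1, 2); set L[1][0]=4
  eliminate (2,0): mult=2, new row 2: (0, -3, -7); set L[2][0]=2
k=1: U[1][1]=1
  eliminate (2,1): mult=-3, new row 2: (0, 0, -1); set L[2][1]=-3

U[2][2] = -1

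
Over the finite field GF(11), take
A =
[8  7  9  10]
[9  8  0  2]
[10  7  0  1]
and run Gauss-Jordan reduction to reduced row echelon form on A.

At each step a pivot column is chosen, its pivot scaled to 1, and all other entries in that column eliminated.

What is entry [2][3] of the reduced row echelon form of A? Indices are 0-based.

M[2][3] = 2

pivot(0,0)=8: scale R0 → (1, 5, 8, 4)
  clear (1,0): R1 −= (9)R0 → (0, 7, 5, 10)
  clear (2,0): R2 −= (10)R0 → (0, 1, 8, 5)
pivot(1,1)=7: scale R1 → (0, 1, 7, 3)
  clear (0,1): R0 −= (5)R1 → (1, 0, 6, 0)
  clear (2,1): R2 −= (1)R1 → (0, 0, 1, 2)
pivot(2,2)=1: scale R2 → (0, 0, 1, 2)
  clear (0,2): R0 −= (6)R2 → (1, 0, 0, 10)
  clear (1,2): R1 −= (7)R2 → (0, 1, 0, 0)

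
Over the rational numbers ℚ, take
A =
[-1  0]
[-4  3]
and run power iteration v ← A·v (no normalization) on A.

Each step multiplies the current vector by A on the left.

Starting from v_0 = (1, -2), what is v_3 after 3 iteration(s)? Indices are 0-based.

v_0 = (1, -2).
v_1 = A·v_0 = (-1, -10).
v_2 = A·v_1 = (1, -26).
v_3 = A·v_2 = (-1, -82).

v_3 = (-1, -82)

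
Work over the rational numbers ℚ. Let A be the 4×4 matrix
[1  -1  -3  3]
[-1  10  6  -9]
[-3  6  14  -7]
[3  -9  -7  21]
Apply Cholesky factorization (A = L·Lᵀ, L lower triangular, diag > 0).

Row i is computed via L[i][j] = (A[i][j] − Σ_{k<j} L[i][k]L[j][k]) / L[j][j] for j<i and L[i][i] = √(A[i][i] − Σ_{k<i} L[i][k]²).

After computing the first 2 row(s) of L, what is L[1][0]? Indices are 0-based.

L[1][0] = -1

Step 1: L[0][0] = √(1) = 1.
  L[1][0] = (-1) / L[0][0] = -1.
Step 2: L[1][1] = √(9) = 3.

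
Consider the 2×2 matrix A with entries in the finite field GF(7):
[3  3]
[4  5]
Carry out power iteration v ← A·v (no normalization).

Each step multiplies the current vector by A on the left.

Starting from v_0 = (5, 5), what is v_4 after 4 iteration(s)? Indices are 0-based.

v_0 = (5, 5).
v_1 = A·v_0 = (2, 3).
v_2 = A·v_1 = (1, 2).
v_3 = A·v_2 = (2, 0).
v_4 = A·v_3 = (6, 1).

v_4 = (6, 1)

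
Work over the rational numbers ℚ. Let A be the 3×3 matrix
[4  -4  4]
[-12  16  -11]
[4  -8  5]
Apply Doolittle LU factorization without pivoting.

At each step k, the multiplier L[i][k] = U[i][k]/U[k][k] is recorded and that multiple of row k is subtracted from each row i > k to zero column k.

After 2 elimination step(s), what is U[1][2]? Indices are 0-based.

U[1][2] = 1

[col 0] pivot 4
  R1 -= -3*R0 → (0, 4, 1)  (L[1][0] := -3)
  R2 -= 1*R0 → (0, -4, 1)  (L[2][0] := 1)
[col 1] pivot 4
  R2 -= -1*R1 → (0, 0, 2)  (L[2][1] := -1)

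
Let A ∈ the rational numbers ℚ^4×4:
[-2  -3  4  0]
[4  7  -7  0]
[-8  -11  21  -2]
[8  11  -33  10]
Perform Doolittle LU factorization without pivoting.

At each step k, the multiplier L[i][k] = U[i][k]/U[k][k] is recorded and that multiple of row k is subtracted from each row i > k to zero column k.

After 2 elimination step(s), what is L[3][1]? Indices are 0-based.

Step 1: pivot at (0,0) is -2.
  row1 ← row1 − (-2)·row0  ⇒  L[1][0]=-2, U row1=(0, 1, 1, 0)
  row2 ← row2 − (4)·row0  ⇒  L[2][0]=4, U row2=(0, 1, 5, -2)
  row3 ← row3 − (-4)·row0  ⇒  L[3][0]=-4, U row3=(0, -1, -17, 10)
Step 2: pivot at (1,1) is 1.
  row2 ← row2 − (1)·row1  ⇒  L[2][1]=1, U row2=(0, 0, 4, -2)
  row3 ← row3 − (-1)·row1  ⇒  L[3][1]=-1, U row3=(0, 0, -16, 10)

L[3][1] = -1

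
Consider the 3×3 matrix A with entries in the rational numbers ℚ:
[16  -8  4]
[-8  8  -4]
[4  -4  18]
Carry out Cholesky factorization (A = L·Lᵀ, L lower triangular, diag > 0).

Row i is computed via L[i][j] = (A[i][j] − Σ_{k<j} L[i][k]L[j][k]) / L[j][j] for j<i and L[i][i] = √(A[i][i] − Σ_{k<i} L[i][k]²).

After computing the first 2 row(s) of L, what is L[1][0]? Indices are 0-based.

Step 1: L[0][0] = √(16) = 4.
  L[1][0] = (-8) / L[0][0] = -2.
Step 2: L[1][1] = √(4) = 2.

L[1][0] = -2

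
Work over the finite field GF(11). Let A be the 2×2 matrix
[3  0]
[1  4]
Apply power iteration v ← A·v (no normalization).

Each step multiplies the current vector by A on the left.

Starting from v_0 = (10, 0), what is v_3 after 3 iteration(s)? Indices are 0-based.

v_3 = (6, 7)

v_0 = (10, 0).
v_1 = A·v_0 = (8, 10).
v_2 = A·v_1 = (2, 4).
v_3 = A·v_2 = (6, 7).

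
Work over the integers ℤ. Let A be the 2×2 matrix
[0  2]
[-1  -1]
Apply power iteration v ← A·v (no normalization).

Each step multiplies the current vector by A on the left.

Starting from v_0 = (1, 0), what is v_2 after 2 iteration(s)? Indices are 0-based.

v_0 = (1, 0).
v_1 = A·v_0 = (0, -1).
v_2 = A·v_1 = (-2, 1).

v_2 = (-2, 1)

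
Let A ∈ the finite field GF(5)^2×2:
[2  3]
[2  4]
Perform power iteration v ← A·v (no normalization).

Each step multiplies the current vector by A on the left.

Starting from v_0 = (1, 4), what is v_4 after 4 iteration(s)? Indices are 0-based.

v_0 = (1, 4).
v_1 = A·v_0 = (4, 3).
v_2 = A·v_1 = (2, 0).
v_3 = A·v_2 = (4, 4).
v_4 = A·v_3 = (0, 4).

v_4 = (0, 4)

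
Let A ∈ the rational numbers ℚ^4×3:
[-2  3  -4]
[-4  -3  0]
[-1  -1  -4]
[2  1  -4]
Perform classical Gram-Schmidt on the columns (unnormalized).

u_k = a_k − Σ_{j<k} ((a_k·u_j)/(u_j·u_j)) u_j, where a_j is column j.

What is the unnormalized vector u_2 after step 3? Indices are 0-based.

u_2 = (-292/419, -256/419, -1824/419, -1716/419)

Step 1: u_0 = a_0 = (-2, -4, -1, 2).
Step 2: u_1 = a_1 − (9/25)·u_0 = (93/25, -39/25, -16/25, 7/25).
Step 3: u_2 = a_2 − (4/25)·u_0 − (-336/419)·u_1 = (-292/419, -256/419, -1824/419, -1716/419).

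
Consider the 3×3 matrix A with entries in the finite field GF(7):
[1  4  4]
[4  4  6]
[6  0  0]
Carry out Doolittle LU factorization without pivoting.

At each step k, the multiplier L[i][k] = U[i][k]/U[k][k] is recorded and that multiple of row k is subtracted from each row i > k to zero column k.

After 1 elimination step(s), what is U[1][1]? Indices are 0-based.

[col 0] pivot 1
  R1 -= 4*R0 → (0, 2, 4)  (L[1][0] := 4)
  R2 -= 6*R0 → (0, 4, 4)  (L[2][0] := 6)

U[1][1] = 2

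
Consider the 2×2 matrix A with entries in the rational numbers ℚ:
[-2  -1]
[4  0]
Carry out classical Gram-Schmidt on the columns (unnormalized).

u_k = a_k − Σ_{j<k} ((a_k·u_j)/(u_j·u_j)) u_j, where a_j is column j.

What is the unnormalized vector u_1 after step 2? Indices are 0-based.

Step 1: u_0 = a_0 = (-2, 4).
Step 2: u_1 = a_1 − (1/10)·u_0 = (-4/5, -2/5).

u_1 = (-4/5, -2/5)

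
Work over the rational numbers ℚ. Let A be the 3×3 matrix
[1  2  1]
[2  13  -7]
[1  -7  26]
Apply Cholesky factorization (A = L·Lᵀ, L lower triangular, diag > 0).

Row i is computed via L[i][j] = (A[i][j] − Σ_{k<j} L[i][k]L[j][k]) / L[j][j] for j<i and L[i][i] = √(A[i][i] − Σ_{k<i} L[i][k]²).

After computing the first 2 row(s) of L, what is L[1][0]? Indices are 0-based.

Step 1: L[0][0] = √(1) = 1.
  L[1][0] = (2) / L[0][0] = 2.
Step 2: L[1][1] = √(9) = 3.

L[1][0] = 2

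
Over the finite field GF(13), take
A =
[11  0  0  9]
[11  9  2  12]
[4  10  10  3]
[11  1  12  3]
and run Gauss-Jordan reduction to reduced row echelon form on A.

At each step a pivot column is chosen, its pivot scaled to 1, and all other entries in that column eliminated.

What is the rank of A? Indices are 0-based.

rank = 4

step 1: normalize row 0 (÷11) = (1, 0, 0, 2)
  row 1: subtract 11×row0 = (0, 9, 2, 3)
  row 2: subtract 4×row0 = (0, 10, 10, 8)
  row 3: subtract 11×row0 = (0, 1, 12, 7)
step 2: normalize row 1 (÷9) = (0, 1, 6, 9)
  row 2: subtract 10×row1 = (0, 0, 2, 9)
  row 3: subtract 1×row1 = (0, 0, 6, 11)
step 3: normalize row 2 (÷2) = (0, 0, 1, 11)
  row 1: subtract 6×row2 = (0, 1, 0, 8)
  row 3: subtract 6×row2 = (0, 0, 0, 10)
step 4: normalize row 3 (÷10) = (0, 0, 0, 1)
  row 0: subtract 2×row3 = (1, 0, 0, 0)
  row 1: subtract 8×row3 = (0, 1, 0, 0)
  row 2: subtract 11×row3 = (0, 0, 1, 0)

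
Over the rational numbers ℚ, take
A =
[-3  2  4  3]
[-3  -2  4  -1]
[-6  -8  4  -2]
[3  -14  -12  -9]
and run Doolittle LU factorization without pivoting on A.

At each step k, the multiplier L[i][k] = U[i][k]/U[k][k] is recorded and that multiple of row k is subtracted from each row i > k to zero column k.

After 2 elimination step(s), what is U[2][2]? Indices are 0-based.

[col 0] pivot -3
  R1 -= 1*R0 → (0, -4, 0, -4)  (L[1][0] := 1)
  R2 -= 2*R0 → (0, -12, -4, -8)  (L[2][0] := 2)
  R3 -= -1*R0 → (0, -12, -8, -6)  (L[3][0] := -1)
[col 1] pivot -4
  R2 -= 3*R1 → (0, 0, -4, 4)  (L[2][1] := 3)
  R3 -= 3*R1 → (0, 0, -8, 6)  (L[3][1] := 3)

U[2][2] = -4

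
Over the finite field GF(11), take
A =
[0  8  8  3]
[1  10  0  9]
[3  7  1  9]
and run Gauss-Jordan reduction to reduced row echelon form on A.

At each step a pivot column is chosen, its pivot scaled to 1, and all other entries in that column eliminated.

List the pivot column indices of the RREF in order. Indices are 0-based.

[1] R0 <-> R1
[1] R0 /= 1  ⇒  (1, 10, 0, 9)
     R2 -= 3·R0  ⇒  (0, 10, 1, 4)
[2] R1 /= 8  ⇒  (0, 1, 1, 10)
     R0 -= 10·R1  ⇒  (1, 0, 1, 8)
     R2 -= 10·R1  ⇒  (0, 0, 2, 3)
[3] R2 /= 2  ⇒  (0, 0, 1, 7)
     R0 -= 1·R2  ⇒  (1, 0, 0, 1)
     R1 -= 1·R2  ⇒  (0, 1, 0, 3)

pivot columns: 0, 1, 2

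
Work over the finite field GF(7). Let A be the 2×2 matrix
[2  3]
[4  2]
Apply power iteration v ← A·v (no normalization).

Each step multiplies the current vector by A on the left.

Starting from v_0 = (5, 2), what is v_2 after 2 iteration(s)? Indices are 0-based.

v_0 = (5, 2).
v_1 = A·v_0 = (2, 3).
v_2 = A·v_1 = (6, 0).

v_2 = (6, 0)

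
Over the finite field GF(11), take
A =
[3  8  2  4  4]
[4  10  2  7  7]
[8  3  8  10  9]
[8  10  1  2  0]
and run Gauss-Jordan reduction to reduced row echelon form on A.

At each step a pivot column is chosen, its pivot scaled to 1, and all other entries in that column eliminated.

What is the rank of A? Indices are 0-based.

[1] R0 /= 3  ⇒  (1, 10, 8, 5, 5)
     R1 -= 4·R0  ⇒  (0, 3, 3, 9, 9)
     R2 -= 8·R0  ⇒  (0, 0, 10, 3, 2)
     R3 -= 8·R0  ⇒  (0, 7, 3, 6, 4)
[2] R1 /= 3  ⇒  (0, 1, 1, 3, 3)
     R0 -= 10·R1  ⇒  (1, 0, 9, 8, 8)
     R3 -= 7·R1  ⇒  (0, 0, 7, 7, 5)
[3] R2 /= 10  ⇒  (0, 0, 1, 8, 9)
     R0 -= 9·R2  ⇒  (1, 0, 0, 2, 4)
     R1 -= 1·R2  ⇒  (0, 1, 0, 6, 5)
     R3 -= 7·R2  ⇒  (0, 0, 0, 6, 8)
[4] R3 /= 6  ⇒  (0, 0, 0, 1, 5)
     R0 -= 2·R3  ⇒  (1, 0, 0, 0, 5)
     R1 -= 6·R3  ⇒  (0, 1, 0, 0, 8)
     R2 -= 8·R3  ⇒  (0, 0, 1, 0, 2)

rank = 4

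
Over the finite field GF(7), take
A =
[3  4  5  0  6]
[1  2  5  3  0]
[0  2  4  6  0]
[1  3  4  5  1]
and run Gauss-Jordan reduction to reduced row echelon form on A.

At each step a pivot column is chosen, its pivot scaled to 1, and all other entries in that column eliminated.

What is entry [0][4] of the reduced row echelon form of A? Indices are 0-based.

M[0][4] = 1

step 1: normalize row 0 (÷3) = (1, 6, 4, 0, 2)
  row 1: subtract 1×row0 = (0, 3, 1, 3, 5)
  row 3: subtract 1×row0 = (0, 4, 0, 5, 6)
step 2: normalize row 1 (÷3) = (0, 1, 5, 1, 4)
  row 0: subtract 6×row1 = (1, 0, 2, 1, 6)
  row 2: subtract 2×row1 = (0, 0, 1, 4, 6)
  row 3: subtract 4×row1 = (0, 0, 1, 1, 4)
step 3: normalize row 2 (÷1) = (0, 0, 1, 4, 6)
  row 0: subtract 2×row2 = (1, 0, 0, 0, 1)
  row 1: subtract 5×row2 = (0, 1, 0, 2, 2)
  row 3: subtract 1×row2 = (0, 0, 0, 4, 5)
step 4: normalize row 3 (÷4) = (0, 0, 0, 1, 3)
  row 1: subtract 2×row3 = (0, 1, 0, 0, 3)
  row 2: subtract 4×row3 = (0, 0, 1, 0, 1)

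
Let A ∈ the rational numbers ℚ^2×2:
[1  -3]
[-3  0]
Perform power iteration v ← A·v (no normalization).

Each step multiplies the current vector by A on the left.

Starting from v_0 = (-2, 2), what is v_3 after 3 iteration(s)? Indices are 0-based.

v_3 = (-98, 78)

v_0 = (-2, 2).
v_1 = A·v_0 = (-8, 6).
v_2 = A·v_1 = (-26, 24).
v_3 = A·v_2 = (-98, 78).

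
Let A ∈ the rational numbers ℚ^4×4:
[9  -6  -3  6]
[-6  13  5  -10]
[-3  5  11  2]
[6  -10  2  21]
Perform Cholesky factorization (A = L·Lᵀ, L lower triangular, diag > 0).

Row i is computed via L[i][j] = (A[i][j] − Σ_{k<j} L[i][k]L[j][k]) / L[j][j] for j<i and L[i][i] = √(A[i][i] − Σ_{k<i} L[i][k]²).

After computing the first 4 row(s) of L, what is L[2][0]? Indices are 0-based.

L[2][0] = -1

Step 1: L[0][0] = √(9) = 3.
  L[1][0] = (-6) / L[0][0] = -2.
Step 2: L[1][1] = √(9) = 3.
  L[2][0] = (-3) / L[0][0] = -1.
  L[2][1] = (3) / L[1][1] = 1.
Step 3: L[2][2] = √(9) = 3.
  L[3][0] = (6) / L[0][0] = 2.
  L[3][1] = (-6) / L[1][1] = -2.
  L[3][2] = (6) / L[2][2] = 2.
Step 4: L[3][3] = √(9) = 3.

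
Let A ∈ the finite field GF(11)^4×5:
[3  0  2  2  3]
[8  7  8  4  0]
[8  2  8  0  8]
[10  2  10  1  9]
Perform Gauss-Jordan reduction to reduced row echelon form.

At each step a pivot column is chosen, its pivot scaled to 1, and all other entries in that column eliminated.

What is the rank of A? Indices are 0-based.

rank = 4

[1] R0 /= 3  ⇒  (1, 0, 8, 8, 1)
     R1 -= 8·R0  ⇒  (0, 7, 10, 6, 3)
     R2 -= 8·R0  ⇒  (0, 2, 10, 2, 0)
     R3 -= 10·R0  ⇒  (0, 2, 7, 9, 10)
[2] R1 /= 7  ⇒  (0, 1, 3, 4, 2)
     R2 -= 2·R1  ⇒  (0, 0, 4, 5, 7)
     R3 -= 2·R1  ⇒  (0, 0, 1, 1, 6)
[3] R2 /= 4  ⇒  (0, 0, 1, 4, 10)
     R0 -= 8·R2  ⇒  (1, 0, 0, 9, 9)
     R1 -= 3·R2  ⇒  (0, 1, 0, 3, 5)
     R3 -= 1·R2  ⇒  (0, 0, 0, 8, 7)
[4] R3 /= 8  ⇒  (0, 0, 0, 1, 5)
     R0 -= 9·R3  ⇒  (1, 0, 0, 0, 8)
     R1 -= 3·R3  ⇒  (0, 1, 0, 0, 1)
     R2 -= 4·R3  ⇒  (0, 0, 1, 0, 1)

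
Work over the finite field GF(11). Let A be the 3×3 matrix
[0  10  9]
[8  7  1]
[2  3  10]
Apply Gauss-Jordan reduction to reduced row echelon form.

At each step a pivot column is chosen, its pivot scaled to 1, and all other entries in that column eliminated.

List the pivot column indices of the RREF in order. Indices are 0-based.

pivot columns: 0, 1, 2

pivot(0,0): swap R0↔R1
pivot(0,0)=8: scale R0 → (1, 5, 7)
  clear (2,0): R2 −= (2)R0 → (0, 4, 7)
pivot(1,1)=10: scale R1 → (0, 1, 2)
  clear (0,1): R0 −= (5)R1 → (1, 0, 8)
  clear (2,1): R2 −= (4)R1 → (0, 0, 10)
pivot(2,2)=10: scale R2 → (0, 0, 1)
  clear (0,2): R0 −= (8)R2 → (1, 0, 0)
  clear (1,2): R1 −= (2)R2 → (0, 1, 0)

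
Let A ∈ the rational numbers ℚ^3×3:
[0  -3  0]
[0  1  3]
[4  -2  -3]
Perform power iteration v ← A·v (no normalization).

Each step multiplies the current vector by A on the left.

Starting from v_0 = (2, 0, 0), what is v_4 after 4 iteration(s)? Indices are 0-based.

v_4 = (144, 24, -264)

v_0 = (2, 0, 0).
v_1 = A·v_0 = (0, 0, 8).
v_2 = A·v_1 = (0, 24, -24).
v_3 = A·v_2 = (-72, -48, 24).
v_4 = A·v_3 = (144, 24, -264).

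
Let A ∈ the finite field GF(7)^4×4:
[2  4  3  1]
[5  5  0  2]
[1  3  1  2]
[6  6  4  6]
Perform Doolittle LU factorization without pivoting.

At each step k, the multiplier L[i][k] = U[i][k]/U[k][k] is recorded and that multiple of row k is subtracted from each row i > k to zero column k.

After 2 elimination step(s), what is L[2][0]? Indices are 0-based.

[col 0] pivot 2
  R1 -= 6*R0 → (0, 2, 3, 3)  (L[1][0] := 6)
  R2 -= 4*R0 → (0, 1, 3, 5)  (L[2][0] := 4)
  R3 -= 3*R0 → (0, 1, 2, 3)  (L[3][0] := 3)
[col 1] pivot 2
  R2 -= 4*R1 → (0, 0, 5, 0)  (L[2][1] := 4)
  R3 -= 4*R1 → (0, 0, 4, 5)  (L[3][1] := 4)

L[2][0] = 4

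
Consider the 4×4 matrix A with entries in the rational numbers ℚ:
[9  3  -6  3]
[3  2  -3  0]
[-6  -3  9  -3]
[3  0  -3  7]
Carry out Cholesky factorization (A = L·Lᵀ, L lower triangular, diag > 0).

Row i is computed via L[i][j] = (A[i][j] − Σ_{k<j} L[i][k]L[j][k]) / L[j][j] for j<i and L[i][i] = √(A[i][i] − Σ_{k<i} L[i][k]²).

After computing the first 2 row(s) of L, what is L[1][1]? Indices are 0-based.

Step 1: L[0][0] = √(9) = 3.
  L[1][0] = (3) / L[0][0] = 1.
Step 2: L[1][1] = √(1) = 1.

L[1][1] = 1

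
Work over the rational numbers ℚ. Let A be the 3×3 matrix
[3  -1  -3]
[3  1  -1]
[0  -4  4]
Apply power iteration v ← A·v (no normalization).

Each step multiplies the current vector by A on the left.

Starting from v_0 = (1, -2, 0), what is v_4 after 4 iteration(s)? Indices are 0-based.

v_0 = (1, -2, 0).
v_1 = A·v_0 = (5, 1, 8).
v_2 = A·v_1 = (-10, 8, 28).
v_3 = A·v_2 = (-122, -50, 80).
v_4 = A·v_3 = (-556, -496, 520).

v_4 = (-556, -496, 520)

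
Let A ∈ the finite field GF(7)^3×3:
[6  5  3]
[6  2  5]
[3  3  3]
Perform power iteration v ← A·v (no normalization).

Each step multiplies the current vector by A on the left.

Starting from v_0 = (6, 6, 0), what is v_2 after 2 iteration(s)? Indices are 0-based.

v_2 = (2, 0, 2)

v_0 = (6, 6, 0).
v_1 = A·v_0 = (3, 6, 1).
v_2 = A·v_1 = (2, 0, 2).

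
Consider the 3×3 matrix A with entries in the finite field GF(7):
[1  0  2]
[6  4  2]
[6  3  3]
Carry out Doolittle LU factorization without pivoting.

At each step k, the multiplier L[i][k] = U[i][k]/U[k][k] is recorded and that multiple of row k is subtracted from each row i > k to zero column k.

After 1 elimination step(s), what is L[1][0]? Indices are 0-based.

L[1][0] = 6

k=0: U[0][0]=1
  eliminate (1,0): mult=6, new row 1: (0, 4, 4); set L[1][0]=6
  eliminate (2,0): mult=6, new row 2: (0, 3, 5); set L[2][0]=6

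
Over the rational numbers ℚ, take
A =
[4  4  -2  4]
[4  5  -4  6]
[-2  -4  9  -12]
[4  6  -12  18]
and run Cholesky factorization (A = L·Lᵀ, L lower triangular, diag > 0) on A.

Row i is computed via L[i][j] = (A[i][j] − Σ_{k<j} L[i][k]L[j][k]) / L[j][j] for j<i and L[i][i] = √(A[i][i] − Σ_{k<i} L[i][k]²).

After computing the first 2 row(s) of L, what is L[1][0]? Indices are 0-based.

L[1][0] = 2

Step 1: L[0][0] = √(4) = 2.
  L[1][0] = (4) / L[0][0] = 2.
Step 2: L[1][1] = √(1) = 1.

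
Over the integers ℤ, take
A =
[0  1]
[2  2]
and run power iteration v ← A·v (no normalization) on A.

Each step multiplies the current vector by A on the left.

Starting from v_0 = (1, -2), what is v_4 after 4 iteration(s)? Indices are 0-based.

v_0 = (1, -2).
v_1 = A·v_0 = (-2, -2).
v_2 = A·v_1 = (-2, -8).
v_3 = A·v_2 = (-8, -20).
v_4 = A·v_3 = (-20, -56).

v_4 = (-20, -56)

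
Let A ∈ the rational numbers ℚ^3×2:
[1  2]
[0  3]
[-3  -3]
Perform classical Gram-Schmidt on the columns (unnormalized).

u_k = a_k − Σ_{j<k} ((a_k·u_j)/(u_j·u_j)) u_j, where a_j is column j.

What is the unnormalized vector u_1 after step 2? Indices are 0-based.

u_1 = (9/10, 3, 3/10)

Step 1: u_0 = a_0 = (1, 0, -3).
Step 2: u_1 = a_1 − (11/10)·u_0 = (9/10, 3, 3/10).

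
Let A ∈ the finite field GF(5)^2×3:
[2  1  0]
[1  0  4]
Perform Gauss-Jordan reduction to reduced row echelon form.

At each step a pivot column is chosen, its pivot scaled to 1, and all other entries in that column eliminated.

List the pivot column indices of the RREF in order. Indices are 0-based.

[1] R0 /= 2  ⇒  (1, 3, 0)
     R1 -= 1·R0  ⇒  (0, 2, 4)
[2] R1 /= 2  ⇒  (0, 1, 2)
     R0 -= 3·R1  ⇒  (1, 0, 4)

pivot columns: 0, 1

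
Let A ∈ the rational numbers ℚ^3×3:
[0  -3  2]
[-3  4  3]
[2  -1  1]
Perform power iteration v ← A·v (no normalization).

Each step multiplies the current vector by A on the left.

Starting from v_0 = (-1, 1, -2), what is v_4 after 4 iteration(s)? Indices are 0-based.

v_0 = (-1, 1, -2).
v_1 = A·v_0 = (-7, 1, -5).
v_2 = A·v_1 = (-13, 10, -20).
v_3 = A·v_2 = (-70, 19, -56).
v_4 = A·v_3 = (-169, 118, -215).

v_4 = (-169, 118, -215)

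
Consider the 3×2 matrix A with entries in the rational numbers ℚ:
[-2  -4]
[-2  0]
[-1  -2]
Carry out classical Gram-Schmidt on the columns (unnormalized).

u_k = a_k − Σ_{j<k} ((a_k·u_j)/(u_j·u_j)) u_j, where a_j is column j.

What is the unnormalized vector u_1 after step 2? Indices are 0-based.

Step 1: u_0 = a_0 = (-2, -2, -1).
Step 2: u_1 = a_1 − (10/9)·u_0 = (-16/9, 20/9, -8/9).

u_1 = (-16/9, 20/9, -8/9)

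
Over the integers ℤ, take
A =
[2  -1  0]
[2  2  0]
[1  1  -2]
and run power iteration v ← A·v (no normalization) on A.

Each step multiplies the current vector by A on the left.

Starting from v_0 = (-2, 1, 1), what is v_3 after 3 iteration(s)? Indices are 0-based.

v_0 = (-2, 1, 1).
v_1 = A·v_0 = (-5, -2, -3).
v_2 = A·v_1 = (-8, -14, -1).
v_3 = A·v_2 = (-2, -44, -20).

v_3 = (-2, -44, -20)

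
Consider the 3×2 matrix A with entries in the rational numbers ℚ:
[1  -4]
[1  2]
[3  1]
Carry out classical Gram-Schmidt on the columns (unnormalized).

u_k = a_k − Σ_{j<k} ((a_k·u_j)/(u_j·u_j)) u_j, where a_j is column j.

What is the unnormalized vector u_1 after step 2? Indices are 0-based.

u_1 = (-45/11, 21/11, 8/11)

Step 1: u_0 = a_0 = (1, 1, 3).
Step 2: u_1 = a_1 − (1/11)·u_0 = (-45/11, 21/11, 8/11).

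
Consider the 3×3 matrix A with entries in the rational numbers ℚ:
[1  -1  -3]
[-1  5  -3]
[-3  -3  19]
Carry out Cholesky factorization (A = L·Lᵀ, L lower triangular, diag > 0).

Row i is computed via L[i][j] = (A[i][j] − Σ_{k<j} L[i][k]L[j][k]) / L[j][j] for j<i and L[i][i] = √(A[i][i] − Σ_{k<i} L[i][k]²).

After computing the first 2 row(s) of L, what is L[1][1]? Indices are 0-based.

Step 1: L[0][0] = √(1) = 1.
  L[1][0] = (-1) / L[0][0] = -1.
Step 2: L[1][1] = √(4) = 2.

L[1][1] = 2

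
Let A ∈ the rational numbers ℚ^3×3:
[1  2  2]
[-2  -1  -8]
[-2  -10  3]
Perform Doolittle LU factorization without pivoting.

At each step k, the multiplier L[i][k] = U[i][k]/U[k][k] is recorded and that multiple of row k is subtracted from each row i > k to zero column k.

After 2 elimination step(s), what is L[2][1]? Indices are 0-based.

L[2][1] = -2

k=0: U[0][0]=1
  eliminate (1,0): mult=-2, new row 1: (0, 3, -4); set L[1][0]=-2
  eliminate (2,0): mult=-2, new row 2: (0, -6, 7); set L[2][0]=-2
k=1: U[1][1]=3
  eliminate (2,1): mult=-2, new row 2: (0, 0, -1); set L[2][1]=-2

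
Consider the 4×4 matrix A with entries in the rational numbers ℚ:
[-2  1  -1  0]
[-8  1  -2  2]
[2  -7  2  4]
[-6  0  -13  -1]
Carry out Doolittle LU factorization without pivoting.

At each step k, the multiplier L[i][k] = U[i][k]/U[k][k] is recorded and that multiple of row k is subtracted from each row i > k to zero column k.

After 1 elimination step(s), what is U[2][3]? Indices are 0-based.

U[2][3] = 4

k=0: U[0][0]=-2
  eliminate (1,0): mult=4, new row 1: (0, -3, 2, 2); set L[1][0]=4
  eliminate (2,0): mult=-1, new row 2: (0, -6, 1, 4); set L[2][0]=-1
  eliminate (3,0): mult=3, new row 3: (0, -3, -10, -1); set L[3][0]=3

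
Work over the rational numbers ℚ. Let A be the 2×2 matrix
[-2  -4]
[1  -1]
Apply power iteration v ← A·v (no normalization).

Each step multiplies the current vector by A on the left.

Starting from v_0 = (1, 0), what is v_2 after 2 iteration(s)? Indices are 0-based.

v_0 = (1, 0).
v_1 = A·v_0 = (-2, 1).
v_2 = A·v_1 = (0, -3).

v_2 = (0, -3)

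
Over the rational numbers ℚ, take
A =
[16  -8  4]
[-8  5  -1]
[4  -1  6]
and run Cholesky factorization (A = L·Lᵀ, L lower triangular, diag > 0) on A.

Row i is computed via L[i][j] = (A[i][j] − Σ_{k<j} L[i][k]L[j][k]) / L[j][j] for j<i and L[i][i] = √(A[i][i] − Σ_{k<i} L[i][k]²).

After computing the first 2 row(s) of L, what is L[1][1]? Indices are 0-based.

Step 1: L[0][0] = √(16) = 4.
  L[1][0] = (-8) / L[0][0] = -2.
Step 2: L[1][1] = √(1) = 1.

L[1][1] = 1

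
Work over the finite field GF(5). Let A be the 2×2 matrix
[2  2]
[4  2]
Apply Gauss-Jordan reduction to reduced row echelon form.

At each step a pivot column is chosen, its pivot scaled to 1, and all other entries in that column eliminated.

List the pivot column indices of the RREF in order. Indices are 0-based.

step 1: normalize row 0 (÷2) = (1, 1)
  row 1: subtract 4×row0 = (0, 3)
step 2: normalize row 1 (÷3) = (0, 1)
  row 0: subtract 1×row1 = (1, 0)

pivot columns: 0, 1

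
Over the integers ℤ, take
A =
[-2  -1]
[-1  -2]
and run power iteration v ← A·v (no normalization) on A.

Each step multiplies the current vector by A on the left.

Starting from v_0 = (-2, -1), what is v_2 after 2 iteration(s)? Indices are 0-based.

v_0 = (-2, -1).
v_1 = A·v_0 = (5, 4).
v_2 = A·v_1 = (-14, -13).

v_2 = (-14, -13)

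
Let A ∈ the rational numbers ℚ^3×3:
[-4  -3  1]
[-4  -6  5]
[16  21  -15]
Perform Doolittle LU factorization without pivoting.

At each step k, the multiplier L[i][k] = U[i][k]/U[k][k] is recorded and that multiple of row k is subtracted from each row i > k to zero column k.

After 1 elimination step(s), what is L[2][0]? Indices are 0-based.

Step 1: pivot at (0,0) is -4.
  row1 ← row1 − (1)·row0  ⇒  L[1][0]=1, U row1=(0, -3, 4)
  row2 ← row2 − (-4)·row0  ⇒  L[2][0]=-4, U row2=(0, 9, -11)

L[2][0] = -4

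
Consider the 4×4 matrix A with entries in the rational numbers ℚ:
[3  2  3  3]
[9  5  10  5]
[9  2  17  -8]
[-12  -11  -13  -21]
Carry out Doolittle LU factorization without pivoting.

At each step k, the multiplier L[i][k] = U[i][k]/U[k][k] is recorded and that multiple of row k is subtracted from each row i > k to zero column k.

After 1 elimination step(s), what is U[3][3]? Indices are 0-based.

[col 0] pivot 3
  R1 -= 3*R0 → (0, -1, 1, -4)  (L[1][0] := 3)
  R2 -= 3*R0 → (0, -4, 8, -17)  (L[2][0] := 3)
  R3 -= -4*R0 → (0, -3, -1, -9)  (L[3][0] := -4)

U[3][3] = -9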